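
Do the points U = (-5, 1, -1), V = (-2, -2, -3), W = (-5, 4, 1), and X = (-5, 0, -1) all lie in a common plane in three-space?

No

The four points are coplanar iff the 3×3 determinant with rows UV, UW, UX is zero.
Rows: (3, -3, -2), (0, 3, 2), (0, -1, 0).
Expanding along the first row: (3)(2) − (-3)(0) + (-2)(0) = 6.
Nonzero ⇒ not coplanar.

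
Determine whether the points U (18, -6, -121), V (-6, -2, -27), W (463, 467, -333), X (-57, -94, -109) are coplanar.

No

A normal to the plane through U, V, W is n = UV × UW = (-45310, 36742, -13132).
The plane has equation n·P = 552940. For X: n·X = 560310.
560310 ≠ 552940, so X is off the plane.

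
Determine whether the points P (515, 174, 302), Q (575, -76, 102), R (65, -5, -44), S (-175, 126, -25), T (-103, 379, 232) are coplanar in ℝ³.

The plane through P, Q, R has normal n = PQ × PR = (50700, 110760, -123240) and equation n·X = 8164260.
Checking the remaining points: n·S = 8164260, n·T = 8164260.
All equal 8164260, so all 5 points lie in one plane.

Yes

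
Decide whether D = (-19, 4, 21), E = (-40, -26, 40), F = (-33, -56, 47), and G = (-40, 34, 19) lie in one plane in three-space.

A normal to the plane through D, E, F is n = DE × DF = (360, 280, 840).
The plane has equation n·P = 11920. For G: n·G = 11080.
11080 ≠ 11920, so G is off the plane.

No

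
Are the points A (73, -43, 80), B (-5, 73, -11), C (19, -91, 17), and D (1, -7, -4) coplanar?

The four points are coplanar iff the 3×3 determinant with rows AB, AC, AD is zero.
Rows: (-78, 116, -91), (-54, -48, -63), (-72, 36, -84).
Expanding along the first row: (-78)(6300) − (116)(0) + (-91)(-5400) = 0.
Zero determinant ⇒ coplanar.

Yes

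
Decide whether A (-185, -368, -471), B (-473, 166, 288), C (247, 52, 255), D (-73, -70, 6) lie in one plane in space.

A normal to the plane through A, B, C is n = AB × AC = (68904, 536976, -351648).
The plane has equation n·P = -44728200. For D: n·D = -44728200.
Equal, so D lies in the plane and all four are coplanar.

Yes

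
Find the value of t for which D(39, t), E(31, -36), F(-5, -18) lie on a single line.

-40

The three points are collinear iff det[DE; DF] = 0.
This determinant is linear in t: (-36)t + (-1440) = 0, so t = -40.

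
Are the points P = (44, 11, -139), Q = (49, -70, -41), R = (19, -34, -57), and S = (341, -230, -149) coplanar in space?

With P as base: PQ = (5, -81, 98), PR = (-25, -45, 82), PS = (297, -241, -10).
PR × PS = (20212, 24104, 19390).
PQ · (PR × PS) = 48856.
Since 48856 ≠ 0, the four points are not coplanar.

No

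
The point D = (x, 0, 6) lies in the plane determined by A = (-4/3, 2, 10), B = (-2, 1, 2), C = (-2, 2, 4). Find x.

-4/3

Coplanarity requires AB · (AC × AD) = 0.
AB = (-2/3, -1, -8), AC = (-2/3, 0, -6); the triple product is linear in x with coefficient 6 and constant term 8.
Setting it to zero: x = -4/3.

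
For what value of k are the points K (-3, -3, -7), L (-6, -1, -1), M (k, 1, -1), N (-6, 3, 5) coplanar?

-3

The points are coplanar iff KL · (KM × KN) = 0.
Expanding, this is linear in k: (12)k + (36) = 0.
So k = -3.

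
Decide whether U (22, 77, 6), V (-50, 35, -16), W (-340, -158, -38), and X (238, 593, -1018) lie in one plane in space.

Yes

A normal to the plane through U, V, W is n = UV × UW = (-3322, 4796, 1716).
The plane has equation n·P = 306504. For X: n·X = 306504.
Equal, so X lies in the plane and all four are coplanar.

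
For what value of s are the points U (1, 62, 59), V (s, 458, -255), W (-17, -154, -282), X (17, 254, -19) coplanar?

34

Normal to plane UWX: n = (82320, -6860, 0); plane equation n·P = -343000.
Requiring n·V = -343000: (82320)s + (-3141880) = -343000.
So s = 34.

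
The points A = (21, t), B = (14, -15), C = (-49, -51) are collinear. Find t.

-11

Collinearity: (A − B) must be parallel to (C − B) = (-63, -36).
Cross-multiplying the components: (t − (-15))·(-63) = (7)·(-36).
Solving gives t = -11.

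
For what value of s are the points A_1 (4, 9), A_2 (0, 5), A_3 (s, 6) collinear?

1

Collinearity: (A_3 − A_1) must be parallel to (A_2 − A_1) = (-4, -4).
Cross-multiplying the components: (s − 4)·(-4) = (-3)·(-4).
Solving gives s = 1.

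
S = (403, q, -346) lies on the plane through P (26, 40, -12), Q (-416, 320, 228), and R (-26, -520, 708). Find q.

-88

The plane through P, Q, R has equation 336000x + 305760y + 262080z = 17821440.
Substituting S: (305760)q + (44728320) = 17821440, so q = -88.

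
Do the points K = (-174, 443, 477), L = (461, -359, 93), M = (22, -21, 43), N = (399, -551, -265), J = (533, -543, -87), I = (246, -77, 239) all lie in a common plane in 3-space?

The plane through K, L, M has normal n = KL × KM = (169892, 200326, -137448) and equation n·P = -6379486.
Checking the remaining points: n·N = -6168998, n·J = -6266606, n·I = -6481742.
Since n·N = -6168998 ≠ -6379486, N is off the plane and the points are not all coplanar.

No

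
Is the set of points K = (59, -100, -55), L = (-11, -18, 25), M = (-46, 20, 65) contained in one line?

No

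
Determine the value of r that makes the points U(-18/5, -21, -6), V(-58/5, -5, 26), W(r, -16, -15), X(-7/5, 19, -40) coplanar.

-12/5

The points are coplanar iff UV · (UW × UX) = 0.
Expanding, this is linear in r: (1824)r + (21888/5) = 0.
So r = -12/5.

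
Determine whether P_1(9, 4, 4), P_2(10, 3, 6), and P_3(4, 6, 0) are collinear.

No

P_1P_2 = (1, -1, 2), P_1P_3 = (-5, 2, -4).
Comparing components 3 and 1: (2)(-5) − (1)(-4) = -6 ≠ 0, so P_1P_2 and P_1P_3 are not parallel and the points are not collinear.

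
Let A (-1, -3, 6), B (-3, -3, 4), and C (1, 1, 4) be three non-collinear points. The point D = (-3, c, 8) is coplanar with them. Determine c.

-7

The plane through A, B, C has equation 8x − 8y − 8z = -32.
Substituting D: (-8)c + (-88) = -32, so c = -7.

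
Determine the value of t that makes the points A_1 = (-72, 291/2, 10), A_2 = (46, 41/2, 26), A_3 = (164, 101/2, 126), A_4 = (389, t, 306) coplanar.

88

Coplanarity ⇔ det[A_1A_2; A_1A_3; A_1A_4] = 0.
Expanding, this is linear in t: (-9912)t + (872256) = 0.
So t = 88.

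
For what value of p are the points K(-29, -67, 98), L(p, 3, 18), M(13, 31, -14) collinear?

1

Direction KM = (42, 98, -112). From the y-coordinate of L, the parameter along the line is τ = (3 − (-67))/98 = 5/7.
Then p = (-29) + 5/7·(42) = 1.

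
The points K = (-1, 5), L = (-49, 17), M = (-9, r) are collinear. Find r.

7

The three points are collinear iff det[KL; KM] = 0.
This determinant is linear in r: (-48)r + (336) = 0, so r = 7.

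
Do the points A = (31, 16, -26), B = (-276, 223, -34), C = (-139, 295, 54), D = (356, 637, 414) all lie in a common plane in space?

With A as base: AB = (-307, 207, -8), AC = (-170, 279, 80), AD = (325, 621, 440).
AC × AD = (73080, 100800, -196245).
AB · (AC × AD) = 0.
The scalar triple product vanishes, so the four points are coplanar.

Yes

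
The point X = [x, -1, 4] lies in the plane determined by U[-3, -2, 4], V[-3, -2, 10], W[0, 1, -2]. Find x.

-2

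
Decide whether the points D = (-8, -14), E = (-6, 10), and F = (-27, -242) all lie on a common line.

DE = (2, 24), DF = (-19, -228).
Twice the signed area of △DEF is (2)(-228) − (24)(-19) = 0.
The triangle is degenerate (zero area), so the points are collinear.

Yes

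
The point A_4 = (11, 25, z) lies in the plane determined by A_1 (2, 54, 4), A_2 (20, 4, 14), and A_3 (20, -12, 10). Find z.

Coplanarity requires A_1A_2 · (A_1A_3 × A_1A_4) = 0.
A_1A_2 = (18, -50, 10), A_1A_3 = (18, -66, 6); the triple product is linear in z with coefficient -288 and constant term 2304.
Setting it to zero: z = 8.

8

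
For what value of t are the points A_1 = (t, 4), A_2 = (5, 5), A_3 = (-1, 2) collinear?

3

The three points are collinear iff det[A_1A_2; A_1A_3] = 0.
This determinant is linear in t: (3)t + (-9) = 0, so t = 3.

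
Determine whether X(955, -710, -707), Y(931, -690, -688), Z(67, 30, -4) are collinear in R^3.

Yes

XY = (-24, 20, 19), XZ = (-888, 740, 703).
XY × XZ = (0, 0, 0).
The cross product vanishes, so the three points are collinear.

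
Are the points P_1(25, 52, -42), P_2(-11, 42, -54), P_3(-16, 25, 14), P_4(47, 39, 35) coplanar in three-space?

No

With P_1 as base: P_1P_2 = (-36, -10, -12), P_1P_3 = (-41, -27, 56), P_1P_4 = (22, -13, 77).
P_1P_3 × P_1P_4 = (-1351, 4389, 1127).
P_1P_2 · (P_1P_3 × P_1P_4) = -8778.
Since -8778 ≠ 0, the four points are not coplanar.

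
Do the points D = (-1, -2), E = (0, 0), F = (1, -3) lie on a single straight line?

No

DE = (1, 2), DF = (2, -1).
Twice the signed area of △DEF is (1)(-1) − (2)(2) = -5.
The area is nonzero, so the three points are not collinear.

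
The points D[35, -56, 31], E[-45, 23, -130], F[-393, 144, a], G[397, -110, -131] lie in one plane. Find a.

-177

Coplanarity ⇔ det[DE; DF; DG] = 0.
Expanding, this is linear in a: (24278)a + (4297206) = 0.
So a = -177.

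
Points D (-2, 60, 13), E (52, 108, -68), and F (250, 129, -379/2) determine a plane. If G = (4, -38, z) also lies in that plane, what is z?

121

The plane through D, E, F has equation −4131x − 9477y − 8370z = -669168.
Substituting G: (-8370)z + (343602) = -669168, so z = 121.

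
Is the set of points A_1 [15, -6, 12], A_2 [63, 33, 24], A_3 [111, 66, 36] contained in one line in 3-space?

A_1A_2 = (48, 39, 12), A_1A_3 = (96, 72, 24).
A_1A_2 × A_1A_3 = (72, 0, -288).
The cross product is nonzero, so the points do not lie on one line.

No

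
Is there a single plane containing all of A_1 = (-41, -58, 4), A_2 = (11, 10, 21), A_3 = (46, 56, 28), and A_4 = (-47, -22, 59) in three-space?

No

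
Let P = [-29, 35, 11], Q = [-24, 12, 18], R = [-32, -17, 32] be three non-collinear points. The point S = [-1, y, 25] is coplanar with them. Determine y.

Coplanarity requires PQ · (PR × PS) = 0.
PQ = (5, -23, 7), PR = (-3, -52, 21); the triple product is linear in y with coefficient -126 and constant term -3528.
Setting it to zero: y = -28.

-28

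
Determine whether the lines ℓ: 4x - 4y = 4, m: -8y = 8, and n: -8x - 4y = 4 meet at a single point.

Yes

Intersecting ℓ and m: solving the 2×2 system gives (x, y) = (0, -1).
Substitute into n: (-8)(0) + (-4)(-1) = 4.
This equals 4, so (0, -1) lies on all three lines and they are concurrent.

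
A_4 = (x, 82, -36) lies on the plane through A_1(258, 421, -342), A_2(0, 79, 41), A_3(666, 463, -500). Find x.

252

The plane through A_1, A_2, A_3 has equation 37950x + 115500y + 128700z = 14401200.
Substituting A_4: (37950)x + (4837800) = 14401200, so x = 252.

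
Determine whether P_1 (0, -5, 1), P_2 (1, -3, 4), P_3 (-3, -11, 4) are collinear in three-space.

No

P_1P_2 = (1, 2, 3), P_1P_3 = (-3, -6, 3).
Comparing components 2 and 3: (2)(3) − (3)(-6) = 24 ≠ 0, so P_1P_2 and P_1P_3 are not parallel and the points are not collinear.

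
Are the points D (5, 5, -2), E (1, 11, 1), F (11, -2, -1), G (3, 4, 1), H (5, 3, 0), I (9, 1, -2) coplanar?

No

The plane through D, E, F has normal n = DE × DF = (27, 22, -8) and equation n·P = 261.
Checking the remaining points: n·G = 161, n·H = 201, n·I = 281.
Since n·G = 161 ≠ 261, G is off the plane and the points are not all coplanar.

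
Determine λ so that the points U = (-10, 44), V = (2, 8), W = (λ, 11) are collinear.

1

The three points are collinear iff det[UV; UW] = 0.
This determinant is linear in λ: (36)λ + (-36) = 0, so λ = 1.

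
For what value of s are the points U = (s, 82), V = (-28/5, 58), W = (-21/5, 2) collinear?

-31/5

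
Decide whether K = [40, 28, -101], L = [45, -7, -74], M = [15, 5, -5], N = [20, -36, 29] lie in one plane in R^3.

Yes

A normal to the plane through K, L, M is n = KL × KM = (-2739, -1155, -990).
The plane has equation n·P = -41910. For N: n·N = -41910.
Equal, so N lies in the plane and all four are coplanar.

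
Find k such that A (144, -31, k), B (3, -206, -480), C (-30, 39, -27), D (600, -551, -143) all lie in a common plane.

135

Coplanarity ⇔ det[AB; AC; AD] = 0.
Expanding, this is linear in k: (134880)k + (-18208800) = 0.
So k = 135.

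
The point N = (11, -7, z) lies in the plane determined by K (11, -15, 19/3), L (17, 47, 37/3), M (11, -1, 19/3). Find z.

A normal to the plane is n = KL × KM = (-84, 0, 84).
N lies in the plane iff n · KN = 0.
This gives (84)z + (-532) = 0, so z = 19/3.

19/3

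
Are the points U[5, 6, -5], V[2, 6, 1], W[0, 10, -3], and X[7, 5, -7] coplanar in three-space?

Yes

With U as base: UV = (-3, 0, 6), UW = (-5, 4, 2), UX = (2, -1, -2).
UW × UX = (-6, -6, -3).
UV · (UW × UX) = 0.
The scalar triple product vanishes, so the four points are coplanar.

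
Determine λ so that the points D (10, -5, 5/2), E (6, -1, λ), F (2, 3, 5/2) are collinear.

5/2

Direction DF = (-8, 8, 0). From the x-coordinate of E, the parameter along the line is τ = (6 − 10)/(-8) = 1/2.
Then λ = 5/2 + 1/2·(0) = 5/2.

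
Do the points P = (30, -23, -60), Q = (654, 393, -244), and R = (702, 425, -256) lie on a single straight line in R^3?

PQ = (624, 416, -184), PR = (672, 448, -196).
Comparing components 2 and 3: (416)(-196) − (-184)(448) = 896 ≠ 0, so PQ and PR are not parallel and the points are not collinear.

No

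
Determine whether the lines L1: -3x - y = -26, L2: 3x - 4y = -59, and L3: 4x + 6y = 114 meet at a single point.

Yes

Intersecting L1 and L2: solving the 2×2 system gives (x, y) = (3, 17).
Substitute into L3: (4)(3) + (6)(17) = 114.
This equals 114, so (3, 17) lies on all three lines and they are concurrent.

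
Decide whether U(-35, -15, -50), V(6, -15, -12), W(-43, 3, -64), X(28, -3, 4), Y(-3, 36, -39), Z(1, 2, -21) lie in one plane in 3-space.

The plane through U, V, W has normal n = UV × UW = (-684, 270, 738) and equation n·P = -17010.
Checking the remaining points: n·X = -17010, n·Y = -17010, n·Z = -15642.
Since n·Z = -15642 ≠ -17010, Z is off the plane and the points are not all coplanar.

No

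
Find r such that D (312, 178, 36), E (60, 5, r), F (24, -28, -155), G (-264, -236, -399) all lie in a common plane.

61

Coplanarity ⇔ det[DE; DF; DG] = 0.
Expanding, this is linear in r: (576)r + (-35136) = 0.
So r = 61.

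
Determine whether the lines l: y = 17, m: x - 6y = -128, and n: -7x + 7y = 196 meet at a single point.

No

Intersecting l and m: solving the 2×2 system gives (x, y) = (-26, 17).
Substitute into n: (-7)(-26) + (7)(17) = 301.
But n requires 196 ≠ 301, so the three lines have no common point.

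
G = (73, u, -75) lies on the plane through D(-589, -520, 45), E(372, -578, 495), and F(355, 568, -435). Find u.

-26

The plane through D, E, F has equation −461760x + 886080y + 1100320z = -139270560.
Substituting G: (886080)u + (-116232480) = -139270560, so u = -26.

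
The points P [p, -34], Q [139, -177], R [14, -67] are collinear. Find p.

The three points are collinear iff det[PQ; PR] = 0.
This determinant is linear in p: (-110)p + (-2585) = 0, so p = -47/2.

-47/2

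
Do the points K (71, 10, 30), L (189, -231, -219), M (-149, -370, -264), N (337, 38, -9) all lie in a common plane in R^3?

Yes

With K as base: KL = (118, -241, -249), KM = (-220, -380, -294), KN = (266, 28, -39).
KM × KN = (23052, -86784, 94920).
KL · (KM × KN) = 0.
The scalar triple product vanishes, so the four points are coplanar.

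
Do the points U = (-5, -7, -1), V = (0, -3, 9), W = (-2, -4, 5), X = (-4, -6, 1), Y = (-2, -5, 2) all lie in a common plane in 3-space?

No

The plane through U, V, W has normal n = UV × UW = (-6, 0, 3) and equation n·P = 27.
Checking the remaining points: n·X = 27, n·Y = 18.
Since n·Y = 18 ≠ 27, Y is off the plane and the points are not all coplanar.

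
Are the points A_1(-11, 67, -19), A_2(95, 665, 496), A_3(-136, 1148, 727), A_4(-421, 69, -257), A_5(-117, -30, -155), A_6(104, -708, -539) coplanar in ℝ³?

No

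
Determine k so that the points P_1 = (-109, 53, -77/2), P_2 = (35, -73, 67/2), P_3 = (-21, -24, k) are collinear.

Direction P_1P_2 = (144, -126, 72). From the x-coordinate of P_3, the parameter along the line is τ = (-21 − (-109))/144 = 11/18.
Then k = (-77/2) + 11/18·(72) = 11/2.

11/2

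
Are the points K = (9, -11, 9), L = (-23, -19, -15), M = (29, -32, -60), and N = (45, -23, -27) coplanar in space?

With K as base: KL = (-32, -8, -24), KM = (20, -21, -69), KN = (36, -12, -36).
KM × KN = (-72, -1764, 516).
KL · (KM × KN) = 4032.
Since 4032 ≠ 0, the four points are not coplanar.

No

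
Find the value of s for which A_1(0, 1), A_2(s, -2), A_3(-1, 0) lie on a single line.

-3

Collinearity: (A_2 − A_1) must be parallel to (A_3 − A_1) = (-1, -1).
Cross-multiplying the components: (s − 0)·(-1) = (-3)·(-1).
Solving gives s = -3.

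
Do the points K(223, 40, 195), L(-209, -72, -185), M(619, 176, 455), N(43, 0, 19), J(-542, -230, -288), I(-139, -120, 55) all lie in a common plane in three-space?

No

The plane through K, L, M has normal n = KL × KM = (22560, -38160, -14400) and equation n·P = 696480.
Checking the remaining points: n·N = 696480, n·J = 696480, n·I = 651360.
Since n·I = 651360 ≠ 696480, I is off the plane and the points are not all coplanar.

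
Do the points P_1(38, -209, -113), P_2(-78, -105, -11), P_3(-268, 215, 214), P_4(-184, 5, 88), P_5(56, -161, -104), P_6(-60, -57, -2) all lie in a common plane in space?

Yes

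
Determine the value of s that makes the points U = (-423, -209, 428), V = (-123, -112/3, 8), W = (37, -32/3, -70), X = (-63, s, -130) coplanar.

21

Coplanarity ⇔ det[UV; UW; UX] = 0.
Expanding, this is linear in s: (-43800)s + (919800) = 0.
So s = 21.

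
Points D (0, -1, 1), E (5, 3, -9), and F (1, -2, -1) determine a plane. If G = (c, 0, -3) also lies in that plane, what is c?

The plane through D, E, F has equation −18x − 9z = -9.
Substituting G: (-18)c + (27) = -9, so c = 2.

2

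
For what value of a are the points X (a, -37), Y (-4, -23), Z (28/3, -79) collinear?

-2/3

The three points are collinear iff det[XY; XZ] = 0.
This determinant is linear in a: (56)a + (112/3) = 0, so a = -2/3.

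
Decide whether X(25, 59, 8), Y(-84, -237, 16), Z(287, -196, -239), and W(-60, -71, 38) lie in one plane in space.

A normal to the plane through X, Y, Z is n = XY × XZ = (75152, -24827, 105347).
The plane has equation n·P = 1256783. For W: n·W = 1256783.
Equal, so W lies in the plane and all four are coplanar.

Yes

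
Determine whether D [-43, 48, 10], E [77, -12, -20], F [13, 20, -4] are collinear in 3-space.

Yes

DE = (120, -60, -30), DF = (56, -28, -14).
DE × DF = (0, 0, 0).
The cross product vanishes, so the three points are collinear.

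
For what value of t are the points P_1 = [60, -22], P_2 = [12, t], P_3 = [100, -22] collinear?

-22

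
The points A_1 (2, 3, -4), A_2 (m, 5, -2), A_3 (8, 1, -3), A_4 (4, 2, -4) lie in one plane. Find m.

2

Coplanarity ⇔ det[A_1A_2; A_1A_3; A_1A_4] = 0.
Expanding, this is linear in m: (1)m + (-2) = 0.
So m = 2.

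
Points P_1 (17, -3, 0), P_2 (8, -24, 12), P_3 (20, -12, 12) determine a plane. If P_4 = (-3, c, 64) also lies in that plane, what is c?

The plane through P_1, P_2, P_3 has equation −144x + 144y + 144z = -2880.
Substituting P_4: (144)c + (9648) = -2880, so c = -87.

-87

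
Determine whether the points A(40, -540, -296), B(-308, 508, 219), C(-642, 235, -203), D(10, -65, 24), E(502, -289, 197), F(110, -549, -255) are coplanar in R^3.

The plane through A, B, C has normal n = AB × AC = (-301661, -318866, 445036) and equation n·P = 28390544.
Checking the remaining points: n·D = 28390544, n·E = 28390544, n·F = 28390544.
All equal 28390544, so all 6 points lie in one plane.

Yes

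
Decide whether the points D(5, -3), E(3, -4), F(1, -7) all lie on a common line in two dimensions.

DE = (-2, -1), DF = (-4, -4).
If collinear, DF would be a scalar multiple of DE. But (-2)·(-4) ≠ (-1)·(-4) (difference 4), so they are not parallel; the points are not collinear.

No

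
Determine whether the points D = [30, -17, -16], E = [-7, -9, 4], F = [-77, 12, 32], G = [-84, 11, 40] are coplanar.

Yes

With D as base: DE = (-37, 8, 20), DF = (-107, 29, 48), DG = (-114, 28, 56).
DF × DG = (280, 520, 310).
DE · (DF × DG) = 0.
The scalar triple product vanishes, so the four points are coplanar.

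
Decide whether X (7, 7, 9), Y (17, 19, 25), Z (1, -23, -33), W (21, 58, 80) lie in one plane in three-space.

Yes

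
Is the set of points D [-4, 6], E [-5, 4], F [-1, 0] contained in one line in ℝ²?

No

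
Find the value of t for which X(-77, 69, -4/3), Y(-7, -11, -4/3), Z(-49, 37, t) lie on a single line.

-4/3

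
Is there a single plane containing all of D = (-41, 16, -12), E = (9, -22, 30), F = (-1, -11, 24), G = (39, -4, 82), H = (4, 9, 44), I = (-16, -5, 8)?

No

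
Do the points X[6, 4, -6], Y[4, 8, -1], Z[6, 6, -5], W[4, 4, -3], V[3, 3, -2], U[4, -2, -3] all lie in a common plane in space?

No

The plane through X, Y, Z has normal n = XY × XZ = (-6, 2, -4) and equation n·P = -4.
Checking the remaining points: n·W = -4, n·V = -4, n·U = -16.
Since n·U = -16 ≠ -4, U is off the plane and the points are not all coplanar.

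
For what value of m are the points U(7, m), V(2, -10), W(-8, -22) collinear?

The three points are collinear iff det[UV; UW] = 0.
This determinant is linear in m: (-10)m + (-40) = 0, so m = -4.

-4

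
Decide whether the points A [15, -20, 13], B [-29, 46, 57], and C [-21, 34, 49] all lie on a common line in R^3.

AB = (-44, 66, 44), AC = (-36, 54, 36).
Each component of AC is 9/11 times the corresponding component of AB, so AC = 9/11·AB and the points are collinear.

Yes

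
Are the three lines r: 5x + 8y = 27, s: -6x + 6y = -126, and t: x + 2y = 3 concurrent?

Yes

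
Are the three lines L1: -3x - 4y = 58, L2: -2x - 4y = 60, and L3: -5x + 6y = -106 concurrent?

Yes

Intersecting L1 and L2: solving the 2×2 system gives (x, y) = (2, -16).
Substitute into L3: (-5)(2) + (6)(-16) = -106.
This equals -106, so (2, -16) lies on all three lines and they are concurrent.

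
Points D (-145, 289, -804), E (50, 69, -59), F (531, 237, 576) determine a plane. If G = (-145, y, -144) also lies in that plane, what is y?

A normal to the plane is n = DE × DF = (-264860, 234520, 138580).
G lies in the plane iff n · DG = 0.
This gives (234520)y + (23686520) = 0, so y = -101.

-101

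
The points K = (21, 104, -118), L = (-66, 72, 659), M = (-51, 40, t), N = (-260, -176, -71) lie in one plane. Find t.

Coplanarity ⇔ det[KL; KM; KN] = 0.
Expanding, this is linear in t: (-15368)t + (30736) = 0.
So t = 2.

2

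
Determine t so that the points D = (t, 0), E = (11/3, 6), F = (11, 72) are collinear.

3

The three points are collinear iff det[DE; DF] = 0.
This determinant is linear in t: (-66)t + (198) = 0, so t = 3.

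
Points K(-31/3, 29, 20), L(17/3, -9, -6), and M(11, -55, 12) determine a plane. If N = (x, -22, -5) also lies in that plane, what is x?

A normal to the plane is n = KL × KM = (-1880, -1280/3, -1600/3).
N lies in the plane iff n · KN = 0.
This gives (-1880)x + (47000/3) = 0, so x = 25/3.

25/3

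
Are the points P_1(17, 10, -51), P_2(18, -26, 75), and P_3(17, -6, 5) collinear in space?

P_1P_2 = (1, -36, 126), P_1P_3 = (0, -16, 56).
Comparing components 3 and 1: (126)(0) − (1)(56) = -56 ≠ 0, so P_1P_2 and P_1P_3 are not parallel and the points are not collinear.

No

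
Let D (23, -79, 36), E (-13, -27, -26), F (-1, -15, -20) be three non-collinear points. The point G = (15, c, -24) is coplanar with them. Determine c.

The plane through D, E, F has equation 1056x − 528y − 1056z = 27984.
Substituting G: (-528)c + (41184) = 27984, so c = 25.

25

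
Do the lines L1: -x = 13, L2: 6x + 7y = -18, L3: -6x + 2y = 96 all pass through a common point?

No

Intersecting L1 and L2: solving the 2×2 system gives (x, y) = (-13, 60/7).
Substitute into L3: (-6)(-13) + (2)(60/7) = 666/7.
But L3 requires 96 ≠ 666/7, so the three lines have no common point.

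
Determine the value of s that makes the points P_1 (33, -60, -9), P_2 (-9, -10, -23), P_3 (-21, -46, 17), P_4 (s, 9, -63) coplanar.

The points are coplanar iff P_1P_2 · (P_1P_3 × P_1P_4) = 0.
Expanding, this is linear in s: (1496)s + (-35904) = 0.
So s = 24.

24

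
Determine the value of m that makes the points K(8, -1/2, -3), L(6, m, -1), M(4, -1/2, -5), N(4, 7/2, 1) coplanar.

Normal to plane KMN: n = (8, 24, -16); plane equation n·P = 100.
Requiring n·L = 100: (24)m + (64) = 100.
So m = 3/2.

3/2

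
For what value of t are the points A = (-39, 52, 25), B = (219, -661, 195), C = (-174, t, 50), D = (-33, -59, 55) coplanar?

12

Normal to plane ABD: n = (-2520, -6720, -24360); plane equation n·P = -860160.
Requiring n·C = -860160: (-6720)t + (-779520) = -860160.
So t = 12.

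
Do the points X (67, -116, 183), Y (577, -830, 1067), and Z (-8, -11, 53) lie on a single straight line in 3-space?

XY = (510, -714, 884), XZ = (-75, 105, -130).
Each component of XZ is -5/34 times the corresponding component of XY, so XZ = -5/34·XY and the points are collinear.

Yes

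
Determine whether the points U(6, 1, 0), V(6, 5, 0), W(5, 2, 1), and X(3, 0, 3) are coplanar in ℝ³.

The four points are coplanar iff the 3×3 determinant with rows UV, UW, UX is zero.
Rows: (0, 4, 0), (-1, 1, 1), (-3, -1, 3).
Expanding along the first row: (0)(4) − (4)(0) + (0)(4) = 0.
Zero determinant ⇒ coplanar.

Yes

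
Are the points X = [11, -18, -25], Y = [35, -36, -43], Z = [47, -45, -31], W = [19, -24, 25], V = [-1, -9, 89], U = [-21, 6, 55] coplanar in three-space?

The plane through X, Y, Z has normal n = XY × XZ = (-378, -504, 0) and equation n·P = 4914.
Checking the remaining points: n·W = 4914, n·V = 4914, n·U = 4914.
All equal 4914, so all 6 points lie in one plane.

Yes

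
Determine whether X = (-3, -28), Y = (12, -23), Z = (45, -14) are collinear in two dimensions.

No

XY = (15, 5), XZ = (48, 14).
If collinear, XZ would be a scalar multiple of XY. But (15)·(14) ≠ (5)·(48) (difference -30), so they are not parallel; the points are not collinear.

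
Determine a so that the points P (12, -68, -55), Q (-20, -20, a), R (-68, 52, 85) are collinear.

1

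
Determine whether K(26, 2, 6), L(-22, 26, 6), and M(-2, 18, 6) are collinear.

KL = (-48, 24, 0), KM = (-28, 16, 0).
KL × KM = (0, 0, -96).
The cross product is nonzero, so the points do not lie on one line.

No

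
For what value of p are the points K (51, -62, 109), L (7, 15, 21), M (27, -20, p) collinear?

Direction KL = (-44, 77, -88). From the x-coordinate of M, the parameter along the line is τ = (27 − 51)/(-44) = 6/11.
Then p = 109 + 6/11·(-88) = 61.

61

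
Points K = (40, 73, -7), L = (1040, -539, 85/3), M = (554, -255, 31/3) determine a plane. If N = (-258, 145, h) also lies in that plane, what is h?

-73/3

A normal to the plane is n = KL × KM = (2944/3, 828, -13432).
N lies in the plane iff n · KN = 0.
This gives (-13432)h + (-980536/3) = 0, so h = -73/3.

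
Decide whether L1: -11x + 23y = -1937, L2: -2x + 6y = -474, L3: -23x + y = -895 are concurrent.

Lines aᵢx + bᵢy = cᵢ with pairwise distinct directions are concurrent exactly when det[aᵢ bᵢ cᵢ] = 0.
Here the determinant is 0.
It vanishes, so the lines are concurrent at (36, -67).

Yes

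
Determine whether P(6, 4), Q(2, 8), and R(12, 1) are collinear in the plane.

PQ = (-4, 4), PR = (6, -3).
If collinear, PR would be a scalar multiple of PQ. But (-4)·(-3) ≠ (4)·(6) (difference -12), so they are not parallel; the points are not collinear.

No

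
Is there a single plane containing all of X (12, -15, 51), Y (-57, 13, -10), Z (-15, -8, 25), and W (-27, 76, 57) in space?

Yes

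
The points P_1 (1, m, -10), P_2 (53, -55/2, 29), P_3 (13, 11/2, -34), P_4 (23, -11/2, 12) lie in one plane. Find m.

Coplanarity ⇔ det[P_1P_2; P_1P_3; P_1P_4] = 0.
Expanding, this is linear in m: (-1210)m + (13915) = 0.
So m = 23/2.

23/2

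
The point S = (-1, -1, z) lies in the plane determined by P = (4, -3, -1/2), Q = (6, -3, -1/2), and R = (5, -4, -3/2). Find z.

3/2

Coplanarity requires PQ · (PR × PS) = 0.
PQ = (2, 0, 0), PR = (1, -1, -1); the triple product is linear in z with coefficient -2 and constant term 3.
Setting it to zero: z = 3/2.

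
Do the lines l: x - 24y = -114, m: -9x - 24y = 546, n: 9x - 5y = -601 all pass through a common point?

Lines aᵢx + bᵢy = cᵢ with pairwise distinct directions are concurrent exactly when det[aᵢ bᵢ cᵢ] = 0.
Here the determinant is -720.
Nonzero, so no common point exists.

No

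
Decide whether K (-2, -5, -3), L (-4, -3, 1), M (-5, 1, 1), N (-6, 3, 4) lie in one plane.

No

The four points are coplanar iff the 3×3 determinant with rows KL, KM, KN is zero.
Rows: (-2, 2, 4), (-3, 6, 4), (-4, 8, 7).
Expanding along the first row: (-2)(10) − (2)(-5) + (4)(0) = -10.
Nonzero ⇒ not coplanar.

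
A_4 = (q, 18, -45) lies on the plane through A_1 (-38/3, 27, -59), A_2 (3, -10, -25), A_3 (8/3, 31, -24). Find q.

A normal to the plane is n = A_1A_2 × A_1A_3 = (-1431, -27, 630).
A_4 lies in the plane iff n · A_1A_4 = 0.
This gives (-1431)q + (-9063) = 0, so q = -19/3.

-19/3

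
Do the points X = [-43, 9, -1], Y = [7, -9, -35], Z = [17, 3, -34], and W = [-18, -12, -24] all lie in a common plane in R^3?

Yes

With X as base: XY = (50, -18, -34), XZ = (60, -6, -33), XW = (25, -21, -23).
XZ × XW = (-555, 555, -1110).
XY · (XZ × XW) = 0.
The scalar triple product vanishes, so the four points are coplanar.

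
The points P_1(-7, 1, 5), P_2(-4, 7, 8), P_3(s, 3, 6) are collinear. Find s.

Direction P_1P_2 = (3, 6, 3). From the y-coordinate of P_3, the parameter along the line is τ = (3 − 1)/6 = 1/3.
Then s = (-7) + 1/3·(3) = -6.

-6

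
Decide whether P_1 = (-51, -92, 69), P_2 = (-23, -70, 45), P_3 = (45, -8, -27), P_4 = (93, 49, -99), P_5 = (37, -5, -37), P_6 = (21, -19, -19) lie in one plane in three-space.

The plane through P_1, P_2, P_3 has normal n = P_1P_2 × P_1P_3 = (-96, 384, 240) and equation n·P = -13872.
Checking the remaining points: n·P_4 = -13872, n·P_5 = -14352, n·P_6 = -13872.
Since n·P_5 = -14352 ≠ -13872, P_5 is off the plane and the points are not all coplanar.

No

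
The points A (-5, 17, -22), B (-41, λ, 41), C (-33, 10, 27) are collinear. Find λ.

8

Direction AC = (-28, -7, 49). From the x-coordinate of B, the parameter along the line is τ = (-41 − (-5))/(-28) = 9/7.
Then λ = 17 + 9/7·(-7) = 8.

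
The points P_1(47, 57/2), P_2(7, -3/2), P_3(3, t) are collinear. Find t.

The three points are collinear iff det[P_1P_2; P_1P_3] = 0.
This determinant is linear in t: (-40)t + (-180) = 0, so t = -9/2.

-9/2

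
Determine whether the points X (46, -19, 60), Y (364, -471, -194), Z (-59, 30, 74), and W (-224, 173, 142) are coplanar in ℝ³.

With X as base: XY = (318, -452, -254), XZ = (-105, 49, 14), XW = (-270, 192, 82).
XZ × XW = (1330, 4830, -6930).
XY · (XZ × XW) = 0.
The scalar triple product vanishes, so the four points are coplanar.

Yes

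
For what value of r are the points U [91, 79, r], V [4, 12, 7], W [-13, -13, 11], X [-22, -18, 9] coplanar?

17

Coplanarity ⇔ det[UV; UW; UX] = 0.
Expanding, this is linear in r: (140)r + (-2380) = 0.
So r = 17.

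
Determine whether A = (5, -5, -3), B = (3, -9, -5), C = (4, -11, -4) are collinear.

No

AB = (-2, -4, -2), AC = (-1, -6, -1).
AB × AC = (-8, 0, 8).
The cross product is nonzero, so the points do not lie on one line.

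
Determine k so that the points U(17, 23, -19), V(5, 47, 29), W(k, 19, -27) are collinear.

19

Collinearity requires UV × UW = 0; each component is linear in k.
The y-component gives (48)k + (-912) = 0, so k = 19.
The remaining components then also vanish.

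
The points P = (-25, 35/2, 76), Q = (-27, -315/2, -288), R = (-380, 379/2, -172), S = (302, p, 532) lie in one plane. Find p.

-61/2

Normal to plane PQR: n = (106008, 128724, -62469); plane equation n·X = -5145174.
Requiring n·S = -5145174: (128724)p + (-1219092) = -5145174.
So p = -61/2.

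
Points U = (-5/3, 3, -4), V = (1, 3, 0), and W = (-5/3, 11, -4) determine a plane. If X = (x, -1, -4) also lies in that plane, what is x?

-5/3

A normal to the plane is n = UV × UW = (-32, 0, 64/3).
X lies in the plane iff n · UX = 0.
This gives (-32)x + (-160/3) = 0, so x = -5/3.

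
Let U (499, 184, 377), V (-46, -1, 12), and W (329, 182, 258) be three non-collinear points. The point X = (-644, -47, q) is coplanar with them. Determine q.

-403

A normal to the plane is n = UV × UW = (21285, -2805, -30360).
X lies in the plane iff n · UX = 0.
This gives (-30360)q + (-12235080) = 0, so q = -403.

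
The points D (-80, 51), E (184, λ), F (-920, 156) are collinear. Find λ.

The three points are collinear iff det[DE; DF] = 0.
This determinant is linear in λ: (840)λ + (-15120) = 0, so λ = 18.

18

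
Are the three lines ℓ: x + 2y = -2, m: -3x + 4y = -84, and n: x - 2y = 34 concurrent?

Yes

Lines aᵢx + bᵢy = cᵢ with pairwise distinct directions are concurrent exactly when det[aᵢ bᵢ cᵢ] = 0.
Here the determinant is 0.
It vanishes, so the lines are concurrent at (16, -9).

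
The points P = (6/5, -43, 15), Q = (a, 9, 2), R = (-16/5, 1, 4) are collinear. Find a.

-4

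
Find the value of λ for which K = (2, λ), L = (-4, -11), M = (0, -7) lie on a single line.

-5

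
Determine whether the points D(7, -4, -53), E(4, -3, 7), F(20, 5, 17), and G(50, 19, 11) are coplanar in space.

Yes

With D as base: DE = (-3, 1, 60), DF = (13, 9, 70), DG = (43, 23, 64).
DF × DG = (-1034, 2178, -88).
DE · (DF × DG) = 0.
The scalar triple product vanishes, so the four points are coplanar.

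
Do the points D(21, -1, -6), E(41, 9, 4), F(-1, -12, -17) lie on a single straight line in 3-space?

Yes

DE = (20, 10, 10), DF = (-22, -11, -11).
DE × DF = (0, 0, 0).
The cross product vanishes, so the three points are collinear.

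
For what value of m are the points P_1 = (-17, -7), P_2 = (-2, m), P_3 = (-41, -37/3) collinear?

Collinearity: (P_2 − P_1) must be parallel to (P_3 − P_1) = (-24, -16/3).
Cross-multiplying the components: (m − (-7))·(-24) = (15)·(-16/3).
Solving gives m = -11/3.

-11/3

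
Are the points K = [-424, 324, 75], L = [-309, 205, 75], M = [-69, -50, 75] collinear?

KL = (115, -119, 0), KM = (355, -374, 0).
KL × KM = (0, 0, -765).
The cross product is nonzero, so the points do not lie on one line.

No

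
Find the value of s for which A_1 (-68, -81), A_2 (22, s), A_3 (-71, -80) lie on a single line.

The three points are collinear iff det[A_1A_2; A_1A_3] = 0.
This determinant is linear in s: (3)s + (333) = 0, so s = -111.

-111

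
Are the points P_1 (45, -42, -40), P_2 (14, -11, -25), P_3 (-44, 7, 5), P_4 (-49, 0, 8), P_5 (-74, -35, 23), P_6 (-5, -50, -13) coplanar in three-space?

Yes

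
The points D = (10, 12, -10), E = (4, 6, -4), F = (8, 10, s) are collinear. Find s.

Collinearity requires DE × DF = 0; each component is linear in s.
The x-component gives (-6)s + (-48) = 0, so s = -8.
The remaining components then also vanish.

-8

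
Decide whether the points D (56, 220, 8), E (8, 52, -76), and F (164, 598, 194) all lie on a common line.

No

DE = (-48, -168, -84), DF = (108, 378, 186).
Comparing components 2 and 3: (-168)(186) − (-84)(378) = 504 ≠ 0, so DE and DF are not parallel and the points are not collinear.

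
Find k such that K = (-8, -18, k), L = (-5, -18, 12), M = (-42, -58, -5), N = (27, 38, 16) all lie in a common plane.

9

The points are coplanar iff KL · (KM × KN) = 0.
Expanding, this is linear in k: (792)k + (-7128) = 0.
So k = 9.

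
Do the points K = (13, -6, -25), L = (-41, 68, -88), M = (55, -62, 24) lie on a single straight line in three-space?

No

KL = (-54, 74, -63), KM = (42, -56, 49).
KL × KM = (98, 0, -84).
The cross product is nonzero, so the points do not lie on one line.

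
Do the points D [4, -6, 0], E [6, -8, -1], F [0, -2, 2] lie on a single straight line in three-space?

DE = (2, -2, -1), DF = (-4, 4, 2).
Each component of DF is -2 times the corresponding component of DE, so DF = -2·DE and the points are collinear.

Yes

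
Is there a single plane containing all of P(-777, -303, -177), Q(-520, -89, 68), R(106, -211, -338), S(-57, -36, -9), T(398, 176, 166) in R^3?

The plane through P, Q, R has normal n = PQ × PR = (-56994, 257712, -165318) and equation n·X = -4541112.
Checking the remaining points: n·S = -4541112, n·T = -4769088.
Since n·T = -4769088 ≠ -4541112, T is off the plane and the points are not all coplanar.

No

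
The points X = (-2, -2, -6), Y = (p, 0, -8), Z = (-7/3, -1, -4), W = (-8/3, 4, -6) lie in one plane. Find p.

Coplanarity ⇔ det[XY; XZ; XW] = 0.
Expanding, this is linear in p: (-12)p + (-24) = 0.
So p = -2.

-2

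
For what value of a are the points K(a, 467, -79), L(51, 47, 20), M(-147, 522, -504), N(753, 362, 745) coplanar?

Coplanarity ⇔ det[KL; KM; KN] = 0.
Expanding, this is linear in a: (-509435)a + (81000165) = 0.
So a = 159.

159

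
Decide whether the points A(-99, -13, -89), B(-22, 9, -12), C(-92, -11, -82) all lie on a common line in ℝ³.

AB = (77, 22, 77), AC = (7, 2, 7).
AB × AC = (0, 0, 0).
The cross product vanishes, so the three points are collinear.

Yes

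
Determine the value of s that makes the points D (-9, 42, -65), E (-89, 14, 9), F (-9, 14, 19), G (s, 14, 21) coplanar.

7

Normal to plane DEF: n = (-280, 6720, 2240); plane equation n·P = 139160.
Requiring n·G = 139160: (-280)s + (141120) = 139160.
So s = 7.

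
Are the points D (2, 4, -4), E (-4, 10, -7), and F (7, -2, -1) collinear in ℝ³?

No

DE = (-6, 6, -3), DF = (5, -6, 3).
Comparing components 3 and 1: (-3)(5) − (-6)(3) = 3 ≠ 0, so DE and DF are not parallel and the points are not collinear.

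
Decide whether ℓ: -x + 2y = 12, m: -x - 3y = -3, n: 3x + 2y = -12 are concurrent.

Yes

Intersecting ℓ and m: solving the 2×2 system gives (x, y) = (-6, 3).
Substitute into n: (3)(-6) + (2)(3) = -12.
This equals -12, so (-6, 3) lies on all three lines and they are concurrent.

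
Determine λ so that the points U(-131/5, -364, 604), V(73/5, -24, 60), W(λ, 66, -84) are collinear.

127/5

Collinearity requires UV × UW = 0; each component is linear in λ.
The y-component gives (-544)λ + (69088/5) = 0, so λ = 127/5.
The remaining components then also vanish.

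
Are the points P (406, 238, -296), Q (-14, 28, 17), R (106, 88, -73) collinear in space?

No

PQ = (-420, -210, 313), PR = (-300, -150, 223).
Comparing components 2 and 3: (-210)(223) − (313)(-150) = 120 ≠ 0, so PQ and PR are not parallel and the points are not collinear.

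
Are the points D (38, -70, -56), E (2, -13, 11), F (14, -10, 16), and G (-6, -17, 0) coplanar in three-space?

With D as base: DE = (-36, 57, 67), DF = (-24, 60, 72), DG = (-44, 53, 56).
DF × DG = (-456, -1824, 1368).
DE · (DF × DG) = 4104.
Since 4104 ≠ 0, the four points are not coplanar.

No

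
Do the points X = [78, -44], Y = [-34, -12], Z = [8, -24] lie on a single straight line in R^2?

XY = (-112, 32), XZ = (-70, 20).
det[XY; XZ] = (-112)(20) − (32)(-70) = 0.
The determinant is zero, so the points are collinear.

Yes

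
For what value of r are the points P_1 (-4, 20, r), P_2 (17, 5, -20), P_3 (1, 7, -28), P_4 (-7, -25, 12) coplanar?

Coplanarity ⇔ det[P_1P_2; P_1P_3; P_1P_4] = 0.
Expanding, this is linear in r: (-528)r + (-24816) = 0.
So r = -47.

-47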